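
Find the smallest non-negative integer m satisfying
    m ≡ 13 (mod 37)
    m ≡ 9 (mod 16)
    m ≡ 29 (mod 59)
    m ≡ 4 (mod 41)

From m ≡ 13 (mod 37) write m = 13 + 37t. Substituting into m ≡ 9 (mod 16) gives 37t ≡ 12 (mod 16), and since 5⁻¹ ≡ 13 (mod 16), t ≡ 12. Hence m ≡ 13 + 37·12 = 457 (mod 592).
From m ≡ 457 (mod 592) write m = 457 + 592t. Substituting into m ≡ 29 (mod 59) gives 592t ≡ 44 (mod 59), and since 2⁻¹ ≡ 30 (mod 59), t ≡ 22. Hence m ≡ 457 + 592·22 = 13481 (mod 34928).
From m ≡ 13481 (mod 34928) write m = 13481 + 34928t. Substituting into m ≡ 4 (mod 41) gives 34928t ≡ 12 (mod 41), and since 37⁻¹ ≡ 10 (mod 41), t ≡ 38. Hence m ≡ 13481 + 34928·38 = 1340745 (mod 1432048).

1340745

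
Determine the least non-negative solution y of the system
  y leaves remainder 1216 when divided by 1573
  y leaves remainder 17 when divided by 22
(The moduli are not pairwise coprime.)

2789

gcd(1573, 22) = 11 and 11 | (17 − 1216), so the pair is consistent; merging gives y ≡ 2789 (mod 3146), where 3146 = lcm(1573, 22).
The solution is unique modulo lcm(1573, 22) = 3146.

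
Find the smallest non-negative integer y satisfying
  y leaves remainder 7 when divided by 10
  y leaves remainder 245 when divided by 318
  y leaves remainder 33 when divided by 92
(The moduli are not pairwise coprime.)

Combine the congruences pairwise.
gcd(10, 318) = 2 and 2 | (245 − 7), so the pair is consistent; merging gives y ≡ 1517 (mod 1590), where 1590 = lcm(10, 318).
gcd(1590, 92) = 2 and 2 | (33 − 1517), so the pair is consistent; merging gives y ≡ 68297 (mod 73140), where 73140 = lcm(1590, 92).
The solution is unique modulo lcm(10, 318, 92) = 73140.

68297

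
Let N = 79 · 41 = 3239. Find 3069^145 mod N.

3225

Mod 79: 3069 ≡ 67; by Fermat, exponent reduces to 145 mod 78 = 67; 67^67 ≡ 65 (mod 79).
Mod 41: 3069 ≡ 35; by Fermat, exponent reduces to 145 mod 40 = 25; 35^25 ≡ 27 (mod 41).
Combine by CRT: x ≡ 65 (mod 79), x ≡ 27 (mod 41) ⇒ x ≡ 3225 (mod 3239).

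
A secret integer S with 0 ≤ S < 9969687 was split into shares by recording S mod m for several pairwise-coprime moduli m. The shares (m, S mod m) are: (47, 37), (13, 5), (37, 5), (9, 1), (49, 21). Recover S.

3332854

Combine the congruences pairwise.
From S ≡ 37 (mod 47) write S = 37 + 47t. Substituting into S ≡ 5 (mod 13) gives 47t ≡ 7 (mod 13), and since 8⁻¹ ≡ 5 (mod 13), t ≡ 9. Hence S ≡ 37 + 47·9 = 460 (mod 611).
From S ≡ 460 (mod 611) write S = 460 + 611t. Substituting into S ≡ 5 (mod 37) gives 611t ≡ 26 (mod 37), and since 19⁻¹ ≡ 2 (mod 37), t ≡ 15. Hence S ≡ 460 + 611·15 = 9625 (mod 22607).
From S ≡ 9625 (mod 22607) write S = 9625 + 22607t. Substituting into S ≡ 1 (mod 9) gives 22607t ≡ 6 (mod 9), and since 8⁻¹ ≡ 8 (mod 9), t ≡ 3. Hence S ≡ 9625 + 22607·3 = 77446 (mod 203463).
From S ≡ 77446 (mod 203463) write S = 77446 + 203463t. Substituting into S ≡ 21 (mod 49) gives 203463t ≡ 44 (mod 49), and since 15⁻¹ ≡ 36 (mod 49), t ≡ 16. Hence S ≡ 77446 + 203463·16 = 3332854 (mod 9969687).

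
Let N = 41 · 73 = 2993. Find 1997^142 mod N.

1291

Mod 41: 1997 ≡ 29; by Fermat, exponent reduces to 142 mod 40 = 22; 29^22 ≡ 20 (mod 41).
Mod 73: 1997 ≡ 26; by Fermat, exponent reduces to 142 mod 72 = 70; 26^70 ≡ 50 (mod 73).
Combine by CRT: x ≡ 20 (mod 41), x ≡ 50 (mod 73) ⇒ x ≡ 1291 (mod 2993).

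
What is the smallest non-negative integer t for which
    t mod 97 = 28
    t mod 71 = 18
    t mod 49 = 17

15354

From t ≡ 28 (mod 97) write t = 28 + 97s. Substituting into t ≡ 18 (mod 71) gives 97s ≡ 61 (mod 71), and since 26⁻¹ ≡ 41 (mod 71), s ≡ 16. Hence t ≡ 28 + 97·16 = 1580 (mod 6887).
From t ≡ 1580 (mod 6887) write t = 1580 + 6887s. Substituting into t ≡ 17 (mod 49) gives 6887s ≡ 5 (mod 49), and since 27⁻¹ ≡ 20 (mod 49), s ≡ 2. Hence t ≡ 1580 + 6887·2 = 15354 (mod 337463).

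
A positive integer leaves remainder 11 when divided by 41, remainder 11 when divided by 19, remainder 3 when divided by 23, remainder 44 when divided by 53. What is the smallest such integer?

The moduli are pairwise coprime; M = 41·19·23·53 = 949601.
M/41 = 23161; 23161 ≡ 37 (mod 41); 37·10 ≡ 1, so inverse 10.
M/19 = 49979; 49979 ≡ 9 (mod 19); 9·17 ≡ 1, so inverse 17.
M/23 = 41287; 41287 ≡ 2 (mod 23); 2·12 ≡ 1, so inverse 12.
M/53 = 17917; 17917 ≡ 3 (mod 53); 3·18 ≡ 1, so inverse 18.
N ≡ 11·23161·10 + 11·49979·17 + 3·41287·12 + 44·17917·18 = 27570379.
27570379 mod 949601 = 31950.

31950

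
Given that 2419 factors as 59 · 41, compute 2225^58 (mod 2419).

1948

Mod 59: 2225 ≡ 42; since 58 | 58, by Fermat 42^58 ≡ 1 (mod 59).
Mod 41: 2225 ≡ 11; by Fermat, exponent reduces to 58 mod 40 = 18; 11^18 ≡ 21 (mod 41).
Combine by CRT: x ≡ 1 (mod 59), x ≡ 21 (mod 41) ⇒ x ≡ 1948 (mod 2419).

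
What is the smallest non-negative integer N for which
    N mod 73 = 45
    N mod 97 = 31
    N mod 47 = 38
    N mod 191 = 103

From N ≡ 45 (mod 73) write N = 45 + 73t. Substituting into N ≡ 31 (mod 97) gives 73t ≡ 83 (mod 97), and since 73⁻¹ ≡ 4 (mod 97), t ≡ 41. Hence N ≡ 45 + 73·41 = 3038 (mod 7081).
From N ≡ 3038 (mod 7081) write N = 3038 + 7081t. Substituting into N ≡ 38 (mod 47) gives 7081t ≡ 8 (mod 47), and since 31⁻¹ ≡ 44 (mod 47), t ≡ 23. Hence N ≡ 3038 + 7081·23 = 165901 (mod 332807).
From N ≡ 165901 (mod 332807) write N = 165901 + 332807t. Substituting into N ≡ 103 (mod 191) gives 332807t ≡ 181 (mod 191), and since 85⁻¹ ≡ 9 (mod 191), t ≡ 101. Hence N ≡ 165901 + 332807·101 = 33779408 (mod 63566137).

33779408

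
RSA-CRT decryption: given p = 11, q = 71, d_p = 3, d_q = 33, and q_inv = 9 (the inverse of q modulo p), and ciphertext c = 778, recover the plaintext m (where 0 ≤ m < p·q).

347

m₁ = c^(d_p) mod p: c ≡ 8 (mod 11), and 8^3 mod 11 = 6.
m₂ = c^(d_q) mod q: c ≡ 68 (mod 71), and 68^33 mod 71 = 63.
h = q_inv·(m₁ − m₂) mod p = 9·(6 − 63) mod 11 = 4.
m = m₂ + h·q = 63 + 4·71 = 347.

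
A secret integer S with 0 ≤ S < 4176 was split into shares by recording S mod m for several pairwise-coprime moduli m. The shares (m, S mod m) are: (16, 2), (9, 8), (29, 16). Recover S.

3554

The moduli are pairwise coprime; N = 16·9·29 = 4176.
N/16 = 261; 261 ≡ 5 (mod 16); 5·13 ≡ 1, so inverse 13.
N/9 = 464; 464 ≡ 5 (mod 9); 5·2 ≡ 1, so inverse 2.
N/29 = 144; 144 ≡ 28 (mod 29); 28·28 ≡ 1, so inverse 28.
S ≡ 2·261·13 + 8·464·2 + 16·144·28 = 78722.
78722 mod 4176 = 3554.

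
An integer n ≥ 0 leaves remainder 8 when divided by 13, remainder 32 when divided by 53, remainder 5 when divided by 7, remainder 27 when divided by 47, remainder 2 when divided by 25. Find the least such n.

1654427

From n ≡ 8 (mod 13) write n = 8 + 13t. Substituting into n ≡ 32 (mod 53) gives 13t ≡ 24 (mod 53), and since 13⁻¹ ≡ 49 (mod 53), t ≡ 10. Hence n ≡ 8 + 13·10 = 138 (mod 689).
From n ≡ 138 (mod 689) write n = 138 + 689t. Substituting into n ≡ 5 (mod 7) gives 689t ≡ 0 (mod 7), and since 3⁻¹ ≡ 5 (mod 7), t ≡ 0. Hence n ≡ 138 + 689·0 = 138 (mod 4823).
From n ≡ 138 (mod 4823) write n = 138 + 4823t. Substituting into n ≡ 27 (mod 47) gives 4823t ≡ 30 (mod 47), and since 29⁻¹ ≡ 13 (mod 47), t ≡ 14. Hence n ≡ 138 + 4823·14 = 67660 (mod 226681).
From n ≡ 67660 (mod 226681) write n = 67660 + 226681t. Substituting into n ≡ 2 (mod 25) gives 226681t ≡ 17 (mod 25), and since 6⁻¹ ≡ 21 (mod 25), t ≡ 7. Hence n ≡ 67660 + 226681·7 = 1654427 (mod 5667025).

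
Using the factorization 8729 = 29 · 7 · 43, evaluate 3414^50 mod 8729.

7578

Mod 29: 3414 ≡ 21; by Fermat, exponent reduces to 50 mod 28 = 22; 21^22 ≡ 9 (mod 29).
Mod 7: 3414 ≡ 5; by Fermat, exponent reduces to 50 mod 6 = 2; 5^2 ≡ 4 (mod 7).
Mod 43: 3414 ≡ 17; by Fermat, exponent reduces to 50 mod 42 = 8; 17^8 ≡ 10 (mod 43).
Combine by CRT: x ≡ 9 (mod 29), x ≡ 4 (mod 7), x ≡ 10 (mod 43) ⇒ x ≡ 7578 (mod 8729).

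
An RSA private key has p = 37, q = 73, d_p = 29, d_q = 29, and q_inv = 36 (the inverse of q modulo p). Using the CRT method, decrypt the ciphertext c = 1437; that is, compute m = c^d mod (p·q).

m₁ = c^(d_p) mod p: c ≡ 31 (mod 37), and 31^29 mod 37 = 31.
m₂ = c^(d_q) mod q: c ≡ 50 (mod 73), and 50^29 mod 73 = 25.
h = q_inv·(m₁ − m₂) mod p = 36·(31 − 25) mod 37 = 31.
m = m₂ + h·q = 25 + 31·73 = 2288.

2288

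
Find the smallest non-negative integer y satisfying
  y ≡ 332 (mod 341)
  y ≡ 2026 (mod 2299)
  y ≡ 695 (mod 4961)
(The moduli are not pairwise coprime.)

gcd(341, 2299) = 11 and 11 | (2026 − 332), so the pair is consistent; merging gives y ≡ 64099 (mod 71269), where 71269 = lcm(341, 2299).
gcd(71269, 4961) = 121 and 121 | (695 − 64099), so the pair is consistent; merging gives y ≡ 1275672 (mod 2922029), where 2922029 = lcm(71269, 4961).
The solution is unique modulo lcm(341, 2299, 4961) = 2922029.

1275672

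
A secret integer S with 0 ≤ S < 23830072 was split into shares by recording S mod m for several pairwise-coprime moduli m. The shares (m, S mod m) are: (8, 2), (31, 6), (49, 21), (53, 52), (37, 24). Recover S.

The moduli are pairwise coprime; N = 8·31·49·53·37 = 23830072.
N/8 = 2978759; 2978759 ≡ 7 (mod 8); 7·7 ≡ 1, so inverse 7.
N/31 = 768712; 768712 ≡ 5 (mod 31); 5·25 ≡ 1, so inverse 25.
N/49 = 486328; 486328 ≡ 3 (mod 49); 3·33 ≡ 1, so inverse 33.
N/53 = 449624; 449624 ≡ 25 (mod 53); 25·17 ≡ 1, so inverse 17.
N/37 = 644056; 644056 ≡ 34 (mod 37); 34·12 ≡ 1, so inverse 12.
S ≡ 2·2978759·7 + 6·768712·25 + 21·486328·33 + 52·449624·17 + 24·644056·12 = 1076990474.
1076990474 mod 23830072 = 4637234.

4637234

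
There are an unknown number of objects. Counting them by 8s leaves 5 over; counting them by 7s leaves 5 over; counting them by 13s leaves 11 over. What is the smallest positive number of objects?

453

The moduli are pairwise coprime; M = 8·7·13 = 728.
M/8 = 91; 91 ≡ 3 (mod 8); 3·3 ≡ 1, so inverse 3.
M/7 = 104; 104 ≡ 6 (mod 7); 6·6 ≡ 1, so inverse 6.
M/13 = 56; 56 ≡ 4 (mod 13); 4·10 ≡ 1, so inverse 10.
N ≡ 5·91·3 + 5·104·6 + 11·56·10 = 10645.
10645 mod 728 = 453.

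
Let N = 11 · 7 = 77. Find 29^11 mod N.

Mod 11: 29 ≡ 7; by Fermat, exponent reduces to 11 mod 10 = 1; 7^1 ≡ 7 (mod 11).
Mod 7: 29 ≡ 1; by Fermat, exponent reduces to 11 mod 6 = 5; 1^5 ≡ 1 (mod 7).
Combine by CRT: x ≡ 7 (mod 11), x ≡ 1 (mod 7) ⇒ x ≡ 29 (mod 77).

29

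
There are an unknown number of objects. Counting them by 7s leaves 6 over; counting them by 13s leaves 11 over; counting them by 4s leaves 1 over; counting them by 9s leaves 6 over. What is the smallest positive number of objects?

1077

From N ≡ 6 (mod 7) write N = 6 + 7t. Substituting into N ≡ 11 (mod 13) gives 7t ≡ 5 (mod 13), and since 7⁻¹ ≡ 2 (mod 13), t ≡ 10. Hence N ≡ 6 + 7·10 = 76 (mod 91).
From N ≡ 76 (mod 91) write N = 76 + 91t. Substituting into N ≡ 1 (mod 4) gives 91t ≡ 1 (mod 4), and since 3⁻¹ ≡ 3 (mod 4), t ≡ 3. Hence N ≡ 76 + 91·3 = 349 (mod 364).
From N ≡ 349 (mod 364) write N = 349 + 364t. Substituting into N ≡ 6 (mod 9) gives 364t ≡ 8 (mod 9), and since 4⁻¹ ≡ 7 (mod 9), t ≡ 2. Hence N ≡ 349 + 364·2 = 1077 (mod 3276).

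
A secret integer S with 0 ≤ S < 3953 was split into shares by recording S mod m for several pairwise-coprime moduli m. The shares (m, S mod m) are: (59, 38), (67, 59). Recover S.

3342

From S ≡ 38 (mod 59) write S = 38 + 59t. Substituting into S ≡ 59 (mod 67) gives 59t ≡ 21 (mod 67), and since 59⁻¹ ≡ 25 (mod 67), t ≡ 56. Hence S ≡ 38 + 59·56 = 3342 (mod 3953).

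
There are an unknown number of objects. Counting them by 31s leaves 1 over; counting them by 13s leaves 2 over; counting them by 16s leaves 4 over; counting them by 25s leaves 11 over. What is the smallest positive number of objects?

132836

From N ≡ 1 (mod 31) write N = 1 + 31t. Substituting into N ≡ 2 (mod 13) gives 31t ≡ 1 (mod 13), and since 5⁻¹ ≡ 8 (mod 13), t ≡ 8. Hence N ≡ 1 + 31·8 = 249 (mod 403).
From N ≡ 249 (mod 403) write N = 249 + 403t. Substituting into N ≡ 4 (mod 16) gives 403t ≡ 11 (mod 16), and since 3⁻¹ ≡ 11 (mod 16), t ≡ 9. Hence N ≡ 249 + 403·9 = 3876 (mod 6448).
From N ≡ 3876 (mod 6448) write N = 3876 + 6448t. Substituting into N ≡ 11 (mod 25) gives 6448t ≡ 10 (mod 25), and since 23⁻¹ ≡ 12 (mod 25), t ≡ 20. Hence N ≡ 3876 + 6448·20 = 132836 (mod 161200).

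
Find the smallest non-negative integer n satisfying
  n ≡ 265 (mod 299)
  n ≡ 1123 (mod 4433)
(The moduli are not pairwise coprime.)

Combine the congruences pairwise.
gcd(299, 4433) = 13 and 13 | (1123 − 265), so the pair is consistent; merging gives n ≡ 23288 (mod 101959), where 101959 = lcm(299, 4433).
The solution is unique modulo lcm(299, 4433) = 101959.

23288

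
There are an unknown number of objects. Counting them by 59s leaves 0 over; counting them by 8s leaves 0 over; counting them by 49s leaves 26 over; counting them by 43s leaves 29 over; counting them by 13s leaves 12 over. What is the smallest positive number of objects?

The moduli are pairwise coprime; M = 59·8·49·43·13 = 12928552.
M/59 = 219128; 219128 ≡ 2 (mod 59); 2·30 ≡ 1, so inverse 30.
M/8 = 1616069; 1616069 ≡ 5 (mod 8); 5·5 ≡ 1, so inverse 5.
M/49 = 263848; 263848 ≡ 32 (mod 49); 32·23 ≡ 1, so inverse 23.
M/43 = 300664; 300664 ≡ 8 (mod 43); 8·27 ≡ 1, so inverse 27.
M/13 = 994504; 994504 ≡ 4 (mod 13); 4·10 ≡ 1, so inverse 10.
N ≡ 0·219128·30 + 0·1616069·5 + 26·263848·23 + 29·300664·27 + 12·994504·10 = 512541496.
512541496 mod 12928552 = 8327968.

8327968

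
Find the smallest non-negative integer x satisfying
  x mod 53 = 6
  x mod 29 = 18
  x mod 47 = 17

The moduli are pairwise coprime; N = 53·29·47 = 72239.
N/53 = 1363; 1363 ≡ 38 (mod 53); 38·7 ≡ 1, so inverse 7.
N/29 = 2491; 2491 ≡ 26 (mod 29); 26·19 ≡ 1, so inverse 19.
N/47 = 1537; 1537 ≡ 33 (mod 47); 33·10 ≡ 1, so inverse 10.
x ≡ 6·1363·7 + 18·2491·19 + 17·1537·10 = 1170458.
1170458 mod 72239 = 14634.

14634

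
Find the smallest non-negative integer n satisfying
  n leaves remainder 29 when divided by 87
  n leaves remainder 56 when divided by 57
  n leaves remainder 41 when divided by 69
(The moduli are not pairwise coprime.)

21431

gcd(87, 57) = 3 and 3 | (56 − 29), so the pair is consistent; merging gives n ≡ 1595 (mod 1653), where 1653 = lcm(87, 57).
gcd(1653, 69) = 3 and 3 | (41 − 1595), so the pair is consistent; merging gives n ≡ 21431 (mod 38019), where 38019 = lcm(1653, 69).
The solution is unique modulo lcm(87, 57, 69) = 38019.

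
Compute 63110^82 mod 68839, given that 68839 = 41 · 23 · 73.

34233

Mod 41: 63110 ≡ 11; by Fermat, exponent reduces to 82 mod 40 = 2; 11^2 ≡ 39 (mod 41).
Mod 23: 63110 ≡ 21; by Fermat, exponent reduces to 82 mod 22 = 16; 21^16 ≡ 9 (mod 23).
Mod 73: 63110 ≡ 38; by Fermat, exponent reduces to 82 mod 72 = 10; 38^10 ≡ 69 (mod 73).
Combine by CRT: x ≡ 39 (mod 41), x ≡ 9 (mod 23), x ≡ 69 (mod 73) ⇒ x ≡ 34233 (mod 68839).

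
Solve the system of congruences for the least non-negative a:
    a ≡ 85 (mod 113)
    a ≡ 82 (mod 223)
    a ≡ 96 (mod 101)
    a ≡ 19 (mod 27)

The moduli are pairwise coprime; N = 113·223·101·27 = 68717673.
N/113 = 608121; 608121 ≡ 68 (mod 113); 68·5 ≡ 1, so inverse 5.
N/223 = 308151; 308151 ≡ 188 (mod 223); 188·172 ≡ 1, so inverse 172.
N/101 = 680373; 680373 ≡ 37 (mod 101); 37·71 ≡ 1, so inverse 71.
N/27 = 2545099; 2545099 ≡ 25 (mod 27); 25·13 ≡ 1, so inverse 13.
a ≡ 85·608121·5 + 82·308151·172 + 96·680373·71 + 19·2545099·13 = 9870674950.
9870674950 mod 68717673 = 44047711.

44047711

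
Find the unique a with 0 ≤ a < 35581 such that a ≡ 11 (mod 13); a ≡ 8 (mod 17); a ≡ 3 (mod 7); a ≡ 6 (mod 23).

The moduli are pairwise coprime; N = 13·17·7·23 = 35581.
N/13 = 2737; 2737 ≡ 7 (mod 13); 7·2 ≡ 1, so inverse 2.
N/17 = 2093; 2093 ≡ 2 (mod 17); 2·9 ≡ 1, so inverse 9.
N/7 = 5083; 5083 ≡ 1 (mod 7), inverse 1.
N/23 = 1547; 1547 ≡ 6 (mod 23); 6·4 ≡ 1, so inverse 4.
a ≡ 11·2737·2 + 8·2093·9 + 3·5083·1 + 6·1547·4 = 263287.
263287 mod 35581 = 14220.

14220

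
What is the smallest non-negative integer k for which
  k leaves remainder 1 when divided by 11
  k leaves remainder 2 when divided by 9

From k ≡ 1 (mod 11) write k = 1 + 11t. Substituting into k ≡ 2 (mod 9) gives 11t ≡ 1 (mod 9), and since 2⁻¹ ≡ 5 (mod 9), t ≡ 5. Hence k ≡ 1 + 11·5 = 56 (mod 99).

56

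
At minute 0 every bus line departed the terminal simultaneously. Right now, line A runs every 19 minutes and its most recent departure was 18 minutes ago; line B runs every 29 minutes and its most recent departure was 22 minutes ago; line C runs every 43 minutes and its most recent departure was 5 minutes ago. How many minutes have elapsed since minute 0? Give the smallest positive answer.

23483

The moduli are pairwise coprime; N = 19·29·43 = 23693.
N/19 = 1247; 1247 ≡ 12 (mod 19); 12·8 ≡ 1, so inverse 8.
N/29 = 817; 817 ≡ 5 (mod 29); 5·6 ≡ 1, so inverse 6.
N/43 = 551; 551 ≡ 35 (mod 43); 35·16 ≡ 1, so inverse 16.
t ≡ 18·1247·8 + 22·817·6 + 5·551·16 = 331492.
331492 mod 23693 = 23483.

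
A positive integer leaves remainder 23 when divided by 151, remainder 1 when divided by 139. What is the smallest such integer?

17237

From x ≡ 23 (mod 151) write x = 23 + 151t. Substituting into x ≡ 1 (mod 139) gives 151t ≡ 117 (mod 139), and since 12⁻¹ ≡ 58 (mod 139), t ≡ 114. Hence x ≡ 23 + 151·114 = 17237 (mod 20989).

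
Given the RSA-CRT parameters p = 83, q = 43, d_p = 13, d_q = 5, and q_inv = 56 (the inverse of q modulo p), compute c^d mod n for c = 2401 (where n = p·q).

m₁ = c^(d_p) mod p: c ≡ 77 (mod 83), and 77^13 mod 83 = 64.
m₂ = c^(d_q) mod q: c ≡ 36 (mod 43), and 36^5 mod 43 = 6.
h = q_inv·(m₁ − m₂) mod p = 56·(64 − 6) mod 83 = 11.
m = m₂ + h·q = 6 + 11·43 = 479.

479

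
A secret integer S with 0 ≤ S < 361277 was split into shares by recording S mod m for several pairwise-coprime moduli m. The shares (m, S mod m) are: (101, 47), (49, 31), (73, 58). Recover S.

The moduli are pairwise coprime; N = 101·49·73 = 361277.
N/101 = 3577; 3577 ≡ 42 (mod 101); 42·89 ≡ 1, so inverse 89.
N/49 = 7373; 7373 ≡ 23 (mod 49); 23·32 ≡ 1, so inverse 32.
N/73 = 4949; 4949 ≡ 58 (mod 73); 58·34 ≡ 1, so inverse 34.
S ≡ 47·3577·89 + 31·7373·32 + 58·4949·34 = 32036035.
32036035 mod 361277 = 243659.

243659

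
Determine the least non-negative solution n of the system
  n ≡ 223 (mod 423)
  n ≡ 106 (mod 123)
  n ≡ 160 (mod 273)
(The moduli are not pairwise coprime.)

Combine the congruences pairwise.
gcd(423, 123) = 3 and 3 | (106 − 223), so the pair is consistent; merging gives n ≡ 13759 (mod 17343), where 17343 = lcm(423, 123).
gcd(17343, 273) = 3 and 3 | (160 − 13759), so the pair is consistent; merging gives n ≡ 447334 (mod 1578213), where 1578213 = lcm(17343, 273).
The solution is unique modulo lcm(423, 123, 273) = 1578213.

447334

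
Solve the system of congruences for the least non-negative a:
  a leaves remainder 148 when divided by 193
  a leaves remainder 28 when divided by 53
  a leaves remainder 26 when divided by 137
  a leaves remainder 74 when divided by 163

185049899

From a ≡ 148 (mod 193) write a = 148 + 193t. Substituting into a ≡ 28 (mod 53) gives 193t ≡ 39 (mod 53), and since 34⁻¹ ≡ 39 (mod 53), t ≡ 37. Hence a ≡ 148 + 193·37 = 7289 (mod 10229).
From a ≡ 7289 (mod 10229) write a = 7289 + 10229t. Substituting into a ≡ 26 (mod 137) gives 10229t ≡ 135 (mod 137), and since 91⁻¹ ≡ 134 (mod 137), t ≡ 6. Hence a ≡ 7289 + 10229·6 = 68663 (mod 1401373).
From a ≡ 68663 (mod 1401373) write a = 68663 + 1401373t. Substituting into a ≡ 74 (mod 163) gives 1401373t ≡ 34 (mod 163), and since 62⁻¹ ≡ 71 (mod 163), t ≡ 132. Hence a ≡ 68663 + 1401373·132 = 185049899 (mod 228423799).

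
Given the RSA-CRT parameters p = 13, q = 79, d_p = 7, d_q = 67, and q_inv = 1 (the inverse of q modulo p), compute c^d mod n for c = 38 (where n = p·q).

259

m₁ = c^(d_p) mod p: c ≡ 12 (mod 13), and 12^7 mod 13 = 12.
m₂ = c^(d_q) mod q: c ≡ 38 (mod 79), and 38^67 mod 79 = 22.
h = q_inv·(m₁ − m₂) mod p = 1·(12 − 22) mod 13 = 3.
m = m₂ + h·q = 22 + 3·79 = 259.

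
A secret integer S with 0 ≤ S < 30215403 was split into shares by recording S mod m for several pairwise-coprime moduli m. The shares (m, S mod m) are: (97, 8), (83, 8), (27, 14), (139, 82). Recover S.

Combine the congruences pairwise.
From S ≡ 8 (mod 97) write S = 8 + 97t. Substituting into S ≡ 8 (mod 83) gives 97t ≡ 0 (mod 83), and since 14⁻¹ ≡ 6 (mod 83), t ≡ 0. Hence S ≡ 8 + 97·0 = 8 (mod 8051).
From S ≡ 8 (mod 8051) write S = 8 + 8051t. Substituting into S ≡ 14 (mod 27) gives 8051t ≡ 6 (mod 27), and since 5⁻¹ ≡ 11 (mod 27), t ≡ 12. Hence S ≡ 8 + 8051·12 = 96620 (mod 217377).
From S ≡ 96620 (mod 217377) write S = 96620 + 217377t. Substituting into S ≡ 82 (mod 139) gives 217377t ≡ 67 (mod 139), and since 120⁻¹ ≡ 117 (mod 139), t ≡ 55. Hence S ≡ 96620 + 217377·55 = 12052355 (mod 30215403).

12052355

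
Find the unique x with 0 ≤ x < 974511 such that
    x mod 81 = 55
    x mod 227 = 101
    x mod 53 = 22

775306

From x ≡ 55 (mod 81) write x = 55 + 81t. Substituting into x ≡ 101 (mod 227) gives 81t ≡ 46 (mod 227), and since 81⁻¹ ≡ 213 (mod 227), t ≡ 37. Hence x ≡ 55 + 81·37 = 3052 (mod 18387).
From x ≡ 3052 (mod 18387) write x = 3052 + 18387t. Substituting into x ≡ 22 (mod 53) gives 18387t ≡ 44 (mod 53), and since 49⁻¹ ≡ 13 (mod 53), t ≡ 42. Hence x ≡ 3052 + 18387·42 = 775306 (mod 974511).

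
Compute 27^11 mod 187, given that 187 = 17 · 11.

71

Mod 17: 27 ≡ 10; 10^11 ≡ 3 (mod 17).
Mod 11: 27 ≡ 5; by Fermat, exponent reduces to 11 mod 10 = 1; 5^1 ≡ 5 (mod 11).
Combine by CRT: x ≡ 3 (mod 17), x ≡ 5 (mod 11) ⇒ x ≡ 71 (mod 187).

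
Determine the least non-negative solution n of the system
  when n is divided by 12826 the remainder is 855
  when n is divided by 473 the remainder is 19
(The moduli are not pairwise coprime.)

Combine the congruences pairwise.
gcd(12826, 473) = 11 and 11 | (19 − 855), so the pair is consistent; merging gives n ≡ 26507 (mod 551518), where 551518 = lcm(12826, 473).
The solution is unique modulo lcm(12826, 473) = 551518.

26507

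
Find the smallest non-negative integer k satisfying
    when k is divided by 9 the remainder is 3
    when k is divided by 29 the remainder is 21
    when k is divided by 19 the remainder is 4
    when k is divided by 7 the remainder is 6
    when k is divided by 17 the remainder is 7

335145

The moduli are pairwise coprime; N = 9·29·19·7·17 = 590121.
N/9 = 65569; 65569 ≡ 4 (mod 9); 4·7 ≡ 1, so inverse 7.
N/29 = 20349; 20349 ≡ 20 (mod 29); 20·16 ≡ 1, so inverse 16.
N/19 = 31059; 31059 ≡ 13 (mod 19); 13·3 ≡ 1, so inverse 3.
N/7 = 84303; 84303 ≡ 2 (mod 7); 2·4 ≡ 1, so inverse 4.
N/17 = 34713; 34713 ≡ 16 (mod 17); 16·16 ≡ 1, so inverse 16.
k ≡ 3·65569·7 + 21·20349·16 + 4·31059·3 + 6·84303·4 + 7·34713·16 = 14498049.
14498049 mod 590121 = 335145.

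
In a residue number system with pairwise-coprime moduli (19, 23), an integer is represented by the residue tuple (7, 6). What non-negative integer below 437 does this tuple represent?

Combine the congruences pairwise.
From x ≡ 7 (mod 19) write x = 7 + 19t. Substituting into x ≡ 6 (mod 23) gives 19t ≡ 22 (mod 23), and since 19⁻¹ ≡ 17 (mod 23), t ≡ 6. Hence x ≡ 7 + 19·6 = 121 (mod 437).

121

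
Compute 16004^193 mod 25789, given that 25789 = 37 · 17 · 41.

Mod 37: 16004 ≡ 20; by Fermat, exponent reduces to 193 mod 36 = 13; 20^13 ≡ 2 (mod 37).
Mod 17: 16004 ≡ 7; by Fermat, exponent reduces to 193 mod 16 = 1; 7^1 ≡ 7 (mod 17).
Mod 41: 16004 ≡ 14; by Fermat, exponent reduces to 193 mod 40 = 33; 14^33 ≡ 14 (mod 41).
Combine by CRT: x ≡ 2 (mod 37), x ≡ 7 (mod 17), x ≡ 14 (mod 41) ⇒ x ≡ 18095 (mod 25789).

18095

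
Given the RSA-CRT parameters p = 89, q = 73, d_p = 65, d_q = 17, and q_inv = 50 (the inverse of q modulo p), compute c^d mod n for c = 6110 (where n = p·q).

197

m₁ = c^(d_p) mod p: c ≡ 58 (mod 89), and 58^65 mod 89 = 19.
m₂ = c^(d_q) mod q: c ≡ 51 (mod 73), and 51^17 mod 73 = 51.
h = q_inv·(m₁ − m₂) mod p = 50·(19 − 51) mod 89 = 2.
m = m₂ + h·q = 51 + 2·73 = 197.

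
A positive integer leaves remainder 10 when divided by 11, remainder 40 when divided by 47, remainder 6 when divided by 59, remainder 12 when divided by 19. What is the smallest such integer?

218778

From t ≡ 10 (mod 11) write t = 10 + 11s. Substituting into t ≡ 40 (mod 47) gives 11s ≡ 30 (mod 47), and since 11⁻¹ ≡ 30 (mod 47), s ≡ 7. Hence t ≡ 10 + 11·7 = 87 (mod 517).
From t ≡ 87 (mod 517) write t = 87 + 517s. Substituting into t ≡ 6 (mod 59) gives 517s ≡ 37 (mod 59), and since 45⁻¹ ≡ 21 (mod 59), s ≡ 10. Hence t ≡ 87 + 517·10 = 5257 (mod 30503).
From t ≡ 5257 (mod 30503) write t = 5257 + 30503s. Substituting into t ≡ 12 (mod 19) gives 30503s ≡ 18 (mod 19), and since 8⁻¹ ≡ 12 (mod 19), s ≡ 7. Hence t ≡ 5257 + 30503·7 = 218778 (mod 579557).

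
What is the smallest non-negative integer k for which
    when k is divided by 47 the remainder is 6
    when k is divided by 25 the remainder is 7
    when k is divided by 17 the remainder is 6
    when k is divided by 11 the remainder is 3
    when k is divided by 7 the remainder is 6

1017932

The moduli are pairwise coprime; N = 47·25·17·11·7 = 1538075.
N/47 = 32725; 32725 ≡ 13 (mod 47); 13·29 ≡ 1, so inverse 29.
N/25 = 61523; 61523 ≡ 23 (mod 25); 23·12 ≡ 1, so inverse 12.
N/17 = 90475; 90475 ≡ 1 (mod 17), inverse 1.
N/11 = 139825; 139825 ≡ 4 (mod 11); 4·3 ≡ 1, so inverse 3.
N/7 = 219725; 219725 ≡ 2 (mod 7); 2·4 ≡ 1, so inverse 4.
k ≡ 6·32725·29 + 7·61523·12 + 6·90475·1 + 3·139825·3 + 6·219725·4 = 17936757.
17936757 mod 1538075 = 1017932.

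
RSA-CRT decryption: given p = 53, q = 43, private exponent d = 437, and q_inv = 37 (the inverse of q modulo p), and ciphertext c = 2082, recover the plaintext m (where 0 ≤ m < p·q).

1796

d_p = d mod (p−1) = 437 mod 52 = 21; d_q = d mod (q−1) = 17.
m₁ = c^(d_p) mod p: c ≡ 15 (mod 53), and 15^21 mod 53 = 47.
m₂ = c^(d_q) mod q: c ≡ 18 (mod 43), and 18^17 mod 43 = 33.
h = q_inv·(m₁ − m₂) mod p = 37·(47 − 33) mod 53 = 41.
m = m₂ + h·q = 33 + 41·43 = 1796.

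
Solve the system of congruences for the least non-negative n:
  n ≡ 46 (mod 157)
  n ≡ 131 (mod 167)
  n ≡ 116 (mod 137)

1086800

Combine the congruences pairwise.
From n ≡ 46 (mod 157) write n = 46 + 157t. Substituting into n ≡ 131 (mod 167) gives 157t ≡ 85 (mod 167), and since 157⁻¹ ≡ 50 (mod 167), t ≡ 75. Hence n ≡ 46 + 157·75 = 11821 (mod 26219).
From n ≡ 11821 (mod 26219) write n = 11821 + 26219t. Substituting into n ≡ 116 (mod 137) gives 26219t ≡ 77 (mod 137), and since 52⁻¹ ≡ 29 (mod 137), t ≡ 41. Hence n ≡ 11821 + 26219·41 = 1086800 (mod 3592003).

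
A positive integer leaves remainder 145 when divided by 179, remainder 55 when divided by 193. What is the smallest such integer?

From n ≡ 145 (mod 179) write n = 145 + 179t. Substituting into n ≡ 55 (mod 193) gives 179t ≡ 103 (mod 193), and since 179⁻¹ ≡ 124 (mod 193), t ≡ 34. Hence n ≡ 145 + 179·34 = 6231 (mod 34547).

6231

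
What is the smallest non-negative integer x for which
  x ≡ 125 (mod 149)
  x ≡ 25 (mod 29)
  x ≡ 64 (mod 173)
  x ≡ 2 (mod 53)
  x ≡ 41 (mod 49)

1682472812

From x ≡ 125 (mod 149) write x = 125 + 149t. Substituting into x ≡ 25 (mod 29) gives 149t ≡ 16 (mod 29), and since 4⁻¹ ≡ 22 (mod 29), t ≡ 4. Hence x ≡ 125 + 149·4 = 721 (mod 4321).
From x ≡ 721 (mod 4321) write x = 721 + 4321t. Substituting into x ≡ 64 (mod 173) gives 4321t ≡ 35 (mod 173), and since 169⁻¹ ≡ 43 (mod 173), t ≡ 121. Hence x ≡ 721 + 4321·121 = 523562 (mod 747533).
From x ≡ 523562 (mod 747533) write x = 523562 + 747533t. Substituting into x ≡ 2 (mod 53) gives 747533t ≡ 27 (mod 53), and since 21⁻¹ ≡ 48 (mod 53), t ≡ 24. Hence x ≡ 523562 + 747533·24 = 18464354 (mod 39619249).
From x ≡ 18464354 (mod 39619249) write x = 18464354 + 39619249t. Substituting into x ≡ 41 (mod 49) gives 39619249t ≡ 14 (mod 49), and since 5⁻¹ ≡ 10 (mod 49), t ≡ 42. Hence x ≡ 18464354 + 39619249·42 = 1682472812 (mod 1941343201).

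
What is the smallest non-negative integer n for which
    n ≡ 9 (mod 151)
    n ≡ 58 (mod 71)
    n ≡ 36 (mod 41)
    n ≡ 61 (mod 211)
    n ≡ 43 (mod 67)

Combine the congruences pairwise.
From n ≡ 9 (mod 151) write n = 9 + 151t. Substituting into n ≡ 58 (mod 71) gives 151t ≡ 49 (mod 71), and since 9⁻¹ ≡ 8 (mod 71), t ≡ 37. Hence n ≡ 9 + 151·37 = 5596 (mod 10721).
From n ≡ 5596 (mod 10721) write n = 5596 + 10721t. Substituting into n ≡ 36 (mod 41) gives 10721t ≡ 16 (mod 41), and since 20⁻¹ ≡ 39 (mod 41), t ≡ 9. Hence n ≡ 5596 + 10721·9 = 102085 (mod 439561).
From n ≡ 102085 (mod 439561) write n = 102085 + 439561t. Substituting into n ≡ 61 (mod 211) gives 439561t ≡ 100 (mod 211), and since 48⁻¹ ≡ 22 (mod 211), t ≡ 90. Hence n ≡ 102085 + 439561·90 = 39662575 (mod 92747371).
From n ≡ 39662575 (mod 92747371) write n = 39662575 + 92747371t. Substituting into n ≡ 43 (mod 67) gives 92747371t ≡ 61 (mod 67), and since 8⁻¹ ≡ 42 (mod 67), t ≡ 16. Hence n ≡ 39662575 + 92747371·16 = 1523620511 (mod 6214073857).

1523620511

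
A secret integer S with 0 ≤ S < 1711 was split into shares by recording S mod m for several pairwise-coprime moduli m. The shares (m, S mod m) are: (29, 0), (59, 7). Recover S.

1305

From S ≡ 0 (mod 29) write S = 0 + 29t. Substituting into S ≡ 7 (mod 59) gives 29t ≡ 7 (mod 59), and since 29⁻¹ ≡ 57 (mod 59), t ≡ 45. Hence S ≡ 0 + 29·45 = 1305 (mod 1711).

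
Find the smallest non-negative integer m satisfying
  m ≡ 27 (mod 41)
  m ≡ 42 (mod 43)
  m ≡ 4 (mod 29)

48202

From m ≡ 27 (mod 41) write m = 27 + 41t. Substituting into m ≡ 42 (mod 43) gives 41t ≡ 15 (mod 43), and since 41⁻¹ ≡ 21 (mod 43), t ≡ 14. Hence m ≡ 27 + 41·14 = 601 (mod 1763).
From m ≡ 601 (mod 1763) write m = 601 + 1763t. Substituting into m ≡ 4 (mod 29) gives 1763t ≡ 12 (mod 29), and since 23⁻¹ ≡ 24 (mod 29), t ≡ 27. Hence m ≡ 601 + 1763·27 = 48202 (mod 51127).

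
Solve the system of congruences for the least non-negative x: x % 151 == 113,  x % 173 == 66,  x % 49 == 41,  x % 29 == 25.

20847777

From x ≡ 113 (mod 151) write x = 113 + 151t. Substituting into x ≡ 66 (mod 173) gives 151t ≡ 126 (mod 173), and since 151⁻¹ ≡ 55 (mod 173), t ≡ 10. Hence x ≡ 113 + 151·10 = 1623 (mod 26123).
From x ≡ 1623 (mod 26123) write x = 1623 + 26123t. Substituting into x ≡ 41 (mod 49) gives 26123t ≡ 35 (mod 49), and since 6⁻¹ ≡ 41 (mod 49), t ≡ 14. Hence x ≡ 1623 + 26123·14 = 367345 (mod 1280027).
From x ≡ 367345 (mod 1280027) write x = 367345 + 1280027t. Substituting into x ≡ 25 (mod 29) gives 1280027t ≡ 23 (mod 29), and since 25⁻¹ ≡ 7 (mod 29), t ≡ 16. Hence x ≡ 367345 + 1280027·16 = 20847777 (mod 37120783).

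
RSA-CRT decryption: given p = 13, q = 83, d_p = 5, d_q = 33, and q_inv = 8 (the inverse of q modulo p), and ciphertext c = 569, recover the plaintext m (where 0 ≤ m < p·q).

m₁ = c^(d_p) mod p: c ≡ 10 (mod 13), and 10^5 mod 13 = 4.
m₂ = c^(d_q) mod q: c ≡ 71 (mod 83), and 71^33 mod 83 = 47.
h = q_inv·(m₁ − m₂) mod p = 8·(4 − 47) mod 13 = 7.
m = m₂ + h·q = 47 + 7·83 = 628.

628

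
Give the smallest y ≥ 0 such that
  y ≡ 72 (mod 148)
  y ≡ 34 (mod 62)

220

gcd(148, 62) = 2 and 2 | (34 − 72), so the pair is consistent; merging gives y ≡ 220 (mod 4588), where 4588 = lcm(148, 62).
The solution is unique modulo lcm(148, 62) = 4588.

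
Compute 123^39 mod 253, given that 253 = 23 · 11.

Mod 23: 123 ≡ 8; by Fermat, exponent reduces to 39 mod 22 = 17; 8^17 ≡ 13 (mod 23).
Mod 11: 123 ≡ 2; by Fermat, exponent reduces to 39 mod 10 = 9; 2^9 ≡ 6 (mod 11).
Combine by CRT: x ≡ 13 (mod 23), x ≡ 6 (mod 11) ⇒ x ≡ 105 (mod 253).

105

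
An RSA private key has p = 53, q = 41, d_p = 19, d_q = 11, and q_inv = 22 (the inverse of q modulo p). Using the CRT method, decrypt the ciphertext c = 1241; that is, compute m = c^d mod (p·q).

m₁ = c^(d_p) mod p: c ≡ 22 (mod 53), and 22^19 mod 53 = 45.
m₂ = c^(d_q) mod q: c ≡ 11 (mod 41), and 11^11 mod 41 = 17.
h = q_inv·(m₁ − m₂) mod p = 22·(45 − 17) mod 53 = 33.
m = m₂ + h·q = 17 + 33·41 = 1370.

1370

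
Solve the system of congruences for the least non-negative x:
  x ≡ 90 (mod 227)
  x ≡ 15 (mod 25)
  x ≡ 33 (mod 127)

From x ≡ 90 (mod 227) write x = 90 + 227t. Substituting into x ≡ 15 (mod 25) gives 227t ≡ 0 (mod 25), and since 2⁻¹ ≡ 13 (mod 25), t ≡ 0. Hence x ≡ 90 + 227·0 = 90 (mod 5675).
From x ≡ 90 (mod 5675) write x = 90 + 5675t. Substituting into x ≡ 33 (mod 127) gives 5675t ≡ 70 (mod 127), and since 87⁻¹ ≡ 73 (mod 127), t ≡ 30. Hence x ≡ 90 + 5675·30 = 170340 (mod 720725).

170340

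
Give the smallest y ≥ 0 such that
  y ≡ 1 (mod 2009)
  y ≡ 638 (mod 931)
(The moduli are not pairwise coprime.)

gcd(2009, 931) = 49 and 49 | (638 − 1), so the pair is consistent; merging gives y ≡ 34154 (mod 38171), where 38171 = lcm(2009, 931).
The solution is unique modulo lcm(2009, 931) = 38171.

34154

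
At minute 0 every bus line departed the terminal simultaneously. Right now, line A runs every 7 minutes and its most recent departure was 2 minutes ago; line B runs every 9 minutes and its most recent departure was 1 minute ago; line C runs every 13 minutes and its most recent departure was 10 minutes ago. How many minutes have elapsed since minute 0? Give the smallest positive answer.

478

The moduli are pairwise coprime; N = 7·9·13 = 819.
N/7 = 117; 117 ≡ 5 (mod 7); 5·3 ≡ 1, so inverse 3.
N/9 = 91; 91 ≡ 1 (mod 9), inverse 1.
N/13 = 63; 63 ≡ 11 (mod 13); 11·6 ≡ 1, so inverse 6.
t ≡ 2·117·3 + 1·91·1 + 10·63·6 = 4573.
4573 mod 819 = 478.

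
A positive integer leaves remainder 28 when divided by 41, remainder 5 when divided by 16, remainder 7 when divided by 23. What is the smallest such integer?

9253

From k ≡ 28 (mod 41) write k = 28 + 41t. Substituting into k ≡ 5 (mod 16) gives 41t ≡ 9 (mod 16), and since 9⁻¹ ≡ 9 (mod 16), t ≡ 1. Hence k ≡ 28 + 41·1 = 69 (mod 656).
From k ≡ 69 (mod 656) write k = 69 + 656t. Substituting into k ≡ 7 (mod 23) gives 656t ≡ 7 (mod 23), and since 12⁻¹ ≡ 2 (mod 23), t ≡ 14. Hence k ≡ 69 + 656·14 = 9253 (mod 15088).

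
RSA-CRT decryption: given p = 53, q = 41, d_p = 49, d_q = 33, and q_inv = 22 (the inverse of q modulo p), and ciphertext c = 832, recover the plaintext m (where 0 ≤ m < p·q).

643

m₁ = c^(d_p) mod p: c ≡ 37 (mod 53), and 37^49 mod 53 = 7.
m₂ = c^(d_q) mod q: c ≡ 12 (mod 41), and 12^33 mod 41 = 28.
h = q_inv·(m₁ − m₂) mod p = 22·(7 − 28) mod 53 = 15.
m = m₂ + h·q = 28 + 15·41 = 643.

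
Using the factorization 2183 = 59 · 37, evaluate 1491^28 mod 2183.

2172

Mod 59: 1491 ≡ 16; 16^28 ≡ 48 (mod 59).
Mod 37: 1491 ≡ 11; 11^28 ≡ 26 (mod 37).
Combine by CRT: x ≡ 48 (mod 59), x ≡ 26 (mod 37) ⇒ x ≡ 2172 (mod 2183).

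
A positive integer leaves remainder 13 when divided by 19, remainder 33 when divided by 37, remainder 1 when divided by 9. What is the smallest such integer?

2179

The moduli are pairwise coprime; N = 19·37·9 = 6327.
N/19 = 333; 333 ≡ 10 (mod 19); 10·2 ≡ 1, so inverse 2.
N/37 = 171; 171 ≡ 23 (mod 37); 23·29 ≡ 1, so inverse 29.
N/9 = 703; 703 ≡ 1 (mod 9), inverse 1.
a ≡ 13·333·2 + 33·171·29 + 1·703·1 = 173008.
173008 mod 6327 = 2179.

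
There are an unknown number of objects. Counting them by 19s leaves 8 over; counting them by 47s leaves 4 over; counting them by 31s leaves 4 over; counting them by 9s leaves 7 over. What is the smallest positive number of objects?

The moduli are pairwise coprime; M = 19·47·31·9 = 249147.
M/19 = 13113; 13113 ≡ 3 (mod 19); 3·13 ≡ 1, so inverse 13.
M/47 = 5301; 5301 ≡ 37 (mod 47); 37·14 ≡ 1, so inverse 14.
M/31 = 8037; 8037 ≡ 8 (mod 31); 8·4 ≡ 1, so inverse 4.
M/9 = 27683; 27683 ≡ 8 (mod 9); 8·8 ≡ 1, so inverse 8.
N ≡ 8·13113·13 + 4·5301·14 + 4·8037·4 + 7·27683·8 = 3339448.
3339448 mod 249147 = 100537.

100537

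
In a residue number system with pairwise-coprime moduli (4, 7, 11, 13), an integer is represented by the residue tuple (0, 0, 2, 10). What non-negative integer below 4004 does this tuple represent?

From x ≡ 0 (mod 4) write x = 0 + 4t. Substituting into x ≡ 0 (mod 7) gives 4t ≡ 0 (mod 7), and since 4⁻¹ ≡ 2 (mod 7), t ≡ 0. Hence x ≡ 0 + 4·0 = 0 (mod 28).
From x ≡ 0 (mod 28) write x = 0 + 28t. Substituting into x ≡ 2 (mod 11) gives 28t ≡ 2 (mod 11), and since 6⁻¹ ≡ 2 (mod 11), t ≡ 4. Hence x ≡ 0 + 28·4 = 112 (mod 308).
From x ≡ 112 (mod 308) write x = 112 + 308t. Substituting into x ≡ 10 (mod 13) gives 308t ≡ 2 (mod 13), and since 9⁻¹ ≡ 3 (mod 13), t ≡ 6. Hence x ≡ 112 + 308·6 = 1960 (mod 4004).

1960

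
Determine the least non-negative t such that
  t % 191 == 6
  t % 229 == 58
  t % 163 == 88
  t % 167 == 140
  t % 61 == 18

10882191581

Combine the congruences pairwise.
From t ≡ 6 (mod 191) write t = 6 + 191s. Substituting into t ≡ 58 (mod 229) gives 191s ≡ 52 (mod 229), and since 191⁻¹ ≡ 6 (mod 229), s ≡ 83. Hence t ≡ 6 + 191·83 = 15859 (mod 43739).
From t ≡ 15859 (mod 43739) write t = 15859 + 43739s. Substituting into t ≡ 88 (mod 163) gives 43739s ≡ 40 (mod 163), and since 55⁻¹ ≡ 83 (mod 163), s ≡ 60. Hence t ≡ 15859 + 43739·60 = 2640199 (mod 7129457).
From t ≡ 2640199 (mod 7129457) write t = 2640199 + 7129457s. Substituting into t ≡ 140 (mod 167) gives 7129457s ≡ 44 (mod 167), and since 60⁻¹ ≡ 103 (mod 167), s ≡ 23. Hence t ≡ 2640199 + 7129457·23 = 166617710 (mod 1190619319).
From t ≡ 166617710 (mod 1190619319) write t = 166617710 + 1190619319s. Substituting into t ≡ 18 (mod 61) gives 1190619319s ≡ 26 (mod 61), and since 30⁻¹ ≡ 59 (mod 61), s ≡ 9. Hence t ≡ 166617710 + 1190619319·9 = 10882191581 (mod 72627778459).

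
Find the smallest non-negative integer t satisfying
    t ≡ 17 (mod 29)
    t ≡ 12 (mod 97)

Combine the congruences pairwise.
From t ≡ 17 (mod 29) write t = 17 + 29s. Substituting into t ≡ 12 (mod 97) gives 29s ≡ 92 (mod 97), and since 29⁻¹ ≡ 87 (mod 97), s ≡ 50. Hence t ≡ 17 + 29·50 = 1467 (mod 2813).

1467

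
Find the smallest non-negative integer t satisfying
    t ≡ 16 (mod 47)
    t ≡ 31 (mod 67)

768

Combine the congruences pairwise.
From t ≡ 16 (mod 47) write t = 16 + 47s. Substituting into t ≡ 31 (mod 67) gives 47s ≡ 15 (mod 67), and since 47⁻¹ ≡ 10 (mod 67), s ≡ 16. Hence t ≡ 16 + 47·16 = 768 (mod 3149).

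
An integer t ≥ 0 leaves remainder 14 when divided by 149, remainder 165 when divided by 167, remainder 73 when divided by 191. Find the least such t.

154974

The moduli are pairwise coprime; N = 149·167·191 = 4752653.
N/149 = 31897; 31897 ≡ 11 (mod 149); 11·122 ≡ 1, so inverse 122.
N/167 = 28459; 28459 ≡ 69 (mod 167); 69·46 ≡ 1, so inverse 46.
N/191 = 24883; 24883 ≡ 53 (mod 191); 53·173 ≡ 1, so inverse 173.
t ≡ 14·31897·122 + 165·28459·46 + 73·24883·173 = 584731293.
584731293 mod 4752653 = 154974.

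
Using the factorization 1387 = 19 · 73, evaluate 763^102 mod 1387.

1265

Mod 19: 763 ≡ 3; by Fermat, exponent reduces to 102 mod 18 = 12; 3^12 ≡ 11 (mod 19).
Mod 73: 763 ≡ 33; by Fermat, exponent reduces to 102 mod 72 = 30; 33^30 ≡ 24 (mod 73).
Combine by CRT: x ≡ 11 (mod 19), x ≡ 24 (mod 73) ⇒ x ≡ 1265 (mod 1387).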